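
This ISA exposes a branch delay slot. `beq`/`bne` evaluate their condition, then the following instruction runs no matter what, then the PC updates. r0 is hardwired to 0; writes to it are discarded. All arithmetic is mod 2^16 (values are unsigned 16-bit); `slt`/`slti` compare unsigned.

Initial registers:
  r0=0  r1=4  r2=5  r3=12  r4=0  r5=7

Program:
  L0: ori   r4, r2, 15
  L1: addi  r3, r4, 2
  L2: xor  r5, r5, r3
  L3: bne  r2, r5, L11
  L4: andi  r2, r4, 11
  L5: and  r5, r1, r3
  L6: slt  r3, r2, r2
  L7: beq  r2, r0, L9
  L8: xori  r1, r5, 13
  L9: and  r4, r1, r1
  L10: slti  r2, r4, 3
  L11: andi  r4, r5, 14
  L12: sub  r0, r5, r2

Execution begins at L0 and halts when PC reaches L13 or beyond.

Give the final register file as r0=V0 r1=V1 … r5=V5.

r0=0 r1=4 r2=11 r3=17 r4=6 r5=22

#0 ori   r4, r2, 15 ; 0/4/5/12/15/7
#1 addi  r3, r4, 2 ; 0/4/5/17/15/7
#2 xor  r5, r5, r3 ; 0/4/5/17/15/22
#3 bne  r2, r5, L11 ; 0/4/5/17/15/22 ; →target
#4 andi  r2, r4, 11 ; 0/4/11/17/15/22
#11 andi  r4, r5, 14 ; 0/4/11/17/6/22
#12 sub  r0, r5, r2 ; 0/4/11/17/6/22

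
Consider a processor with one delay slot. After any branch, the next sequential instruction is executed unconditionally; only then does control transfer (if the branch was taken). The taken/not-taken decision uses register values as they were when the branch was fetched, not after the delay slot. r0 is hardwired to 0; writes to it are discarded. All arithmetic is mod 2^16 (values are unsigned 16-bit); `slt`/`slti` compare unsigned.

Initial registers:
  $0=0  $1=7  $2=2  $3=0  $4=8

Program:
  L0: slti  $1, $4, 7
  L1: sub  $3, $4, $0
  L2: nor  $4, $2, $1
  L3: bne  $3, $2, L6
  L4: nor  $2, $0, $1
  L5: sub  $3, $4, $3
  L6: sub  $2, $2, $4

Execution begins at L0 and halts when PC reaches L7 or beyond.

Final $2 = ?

2

#0 slti  $1, $4, 7 ; 0/0/2/0/8
#1 sub  $3, $4, $0 ; 0/0/2/8/8
#2 nor  $4, $2, $1 ; 0/0/2/8/65533
#3 bne  $3, $2, L6 ; 0/0/2/8/65533 ; →target
#4 nor  $2, $0, $1 ; 0/0/65535/8/65533
#6 sub  $2, $2, $4 ; 0/0/2/8/65533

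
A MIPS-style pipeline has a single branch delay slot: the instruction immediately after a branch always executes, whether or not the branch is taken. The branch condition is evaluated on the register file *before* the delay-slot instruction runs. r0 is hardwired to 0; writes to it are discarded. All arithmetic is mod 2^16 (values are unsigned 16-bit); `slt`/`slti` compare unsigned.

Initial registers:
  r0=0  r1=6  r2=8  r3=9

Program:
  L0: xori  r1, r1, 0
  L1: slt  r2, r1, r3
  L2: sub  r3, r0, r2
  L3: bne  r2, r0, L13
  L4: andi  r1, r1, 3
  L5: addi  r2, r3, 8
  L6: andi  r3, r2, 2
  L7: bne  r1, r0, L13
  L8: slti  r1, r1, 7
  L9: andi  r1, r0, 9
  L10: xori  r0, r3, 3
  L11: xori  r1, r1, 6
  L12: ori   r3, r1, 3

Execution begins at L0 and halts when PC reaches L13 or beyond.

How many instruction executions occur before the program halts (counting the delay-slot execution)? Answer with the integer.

[0] xori  r1, r1, 0  →  {r0:0, r1:6, r2:8, r3:9}
[1] slt  r2, r1, r3  →  {r0:0, r1:6, r2:1, r3:9}
[2] sub  r3, r0, r2  →  {r0:0, r1:6, r2:1, r3:65535}
[3] bne  r2, r0, L13  →  {r0:0, r1:6, r2:1, r3:65535}  ⟨branch taken⟩
[4] andi  r1, r1, 3  →  {r0:0, r1:2, r2:1, r3:65535}

5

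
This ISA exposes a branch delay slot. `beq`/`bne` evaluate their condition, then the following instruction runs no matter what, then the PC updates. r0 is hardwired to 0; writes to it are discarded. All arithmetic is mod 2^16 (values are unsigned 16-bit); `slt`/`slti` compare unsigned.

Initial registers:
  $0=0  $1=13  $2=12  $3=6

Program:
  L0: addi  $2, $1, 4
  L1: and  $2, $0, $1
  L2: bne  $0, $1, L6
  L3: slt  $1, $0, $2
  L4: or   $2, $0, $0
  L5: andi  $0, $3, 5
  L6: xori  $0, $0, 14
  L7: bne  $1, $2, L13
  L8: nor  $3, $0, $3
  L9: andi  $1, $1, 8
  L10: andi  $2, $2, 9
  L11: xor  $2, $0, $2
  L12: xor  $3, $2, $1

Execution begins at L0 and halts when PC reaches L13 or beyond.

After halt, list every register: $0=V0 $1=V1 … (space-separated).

#0 addi  $2, $1, 4 ; 0/13/17/6
#1 and  $2, $0, $1 ; 0/13/0/6
#2 bne  $0, $1, L6 ; 0/13/0/6 ; →target
#3 slt  $1, $0, $2 ; 0/0/0/6
#6 xori  $0, $0, 14 ; 0/0/0/6
#7 bne  $1, $2, L13 ; 0/0/0/6 ; →fallthru
#8 nor  $3, $0, $3 ; 0/0/0/65529
#9 andi  $1, $1, 8 ; 0/0/0/65529
#10 andi  $2, $2, 9 ; 0/0/0/65529
#11 xor  $2, $0, $2 ; 0/0/0/65529
#12 xor  $3, $2, $1 ; 0/0/0/0

$0=0 $1=0 $2=0 $3=0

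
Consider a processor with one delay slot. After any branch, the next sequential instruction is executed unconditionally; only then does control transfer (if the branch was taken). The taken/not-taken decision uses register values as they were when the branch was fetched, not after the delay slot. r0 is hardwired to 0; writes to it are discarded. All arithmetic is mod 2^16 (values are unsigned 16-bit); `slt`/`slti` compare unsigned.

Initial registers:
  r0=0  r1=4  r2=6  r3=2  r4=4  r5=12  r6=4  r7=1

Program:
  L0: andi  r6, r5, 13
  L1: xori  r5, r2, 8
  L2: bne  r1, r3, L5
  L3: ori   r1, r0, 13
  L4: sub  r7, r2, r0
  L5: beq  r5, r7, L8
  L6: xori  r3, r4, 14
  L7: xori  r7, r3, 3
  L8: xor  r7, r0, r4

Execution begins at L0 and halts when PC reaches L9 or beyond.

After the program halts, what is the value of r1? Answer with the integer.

13

PC=0  andi  r6, r5, 13       | r0=0 r1=4 r2=6 r3=2 r4=4 r5=12 r6=12 r7=1
PC=1  xori  r5, r2, 8        | r0=0 r1=4 r2=6 r3=2 r4=4 r5=14 r6=12 r7=1
PC=2  bne  r1, r3, L5        | r0=0 r1=4 r2=6 r3=2 r4=4 r5=14 r6=12 r7=1  [TAKEN]
PC=3  ori   r1, r0, 13       | r0=0 r1=13 r2=6 r3=2 r4=4 r5=14 r6=12 r7=1
PC=5  beq  r5, r7, L8        | r0=0 r1=13 r2=6 r3=2 r4=4 r5=14 r6=12 r7=1  [not taken]
PC=6  xori  r3, r4, 14       | r0=0 r1=13 r2=6 r3=10 r4=4 r5=14 r6=12 r7=1
PC=7  xori  r7, r3, 3        | r0=0 r1=13 r2=6 r3=10 r4=4 r5=14 r6=12 r7=9
PC=8  xor  r7, r0, r4        | r0=0 r1=13 r2=6 r3=10 r4=4 r5=14 r6=12 r7=4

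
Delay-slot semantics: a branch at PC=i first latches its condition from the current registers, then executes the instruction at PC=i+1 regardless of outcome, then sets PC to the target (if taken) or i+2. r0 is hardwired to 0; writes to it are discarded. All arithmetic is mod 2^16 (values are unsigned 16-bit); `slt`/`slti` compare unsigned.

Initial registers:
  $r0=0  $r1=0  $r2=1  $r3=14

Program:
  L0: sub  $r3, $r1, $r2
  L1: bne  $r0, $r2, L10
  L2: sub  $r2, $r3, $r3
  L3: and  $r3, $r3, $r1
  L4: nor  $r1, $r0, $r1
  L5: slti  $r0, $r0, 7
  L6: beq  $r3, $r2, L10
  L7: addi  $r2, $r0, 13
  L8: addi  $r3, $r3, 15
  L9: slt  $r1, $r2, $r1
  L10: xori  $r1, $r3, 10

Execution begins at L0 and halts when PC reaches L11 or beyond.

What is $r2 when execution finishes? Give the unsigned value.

PC=0  sub  $r3, $r1, $r2     | $r0=0 $r1=0 $r2=1 $r3=65535
PC=1  bne  $r0, $r2, L10     | $r0=0 $r1=0 $r2=1 $r3=65535  [TAKEN]
PC=2  sub  $r2, $r3, $r3     | $r0=0 $r1=0 $r2=0 $r3=65535
PC=10 xori  $r1, $r3, 10     | $r0=0 $r1=65525 $r2=0 $r3=65535

0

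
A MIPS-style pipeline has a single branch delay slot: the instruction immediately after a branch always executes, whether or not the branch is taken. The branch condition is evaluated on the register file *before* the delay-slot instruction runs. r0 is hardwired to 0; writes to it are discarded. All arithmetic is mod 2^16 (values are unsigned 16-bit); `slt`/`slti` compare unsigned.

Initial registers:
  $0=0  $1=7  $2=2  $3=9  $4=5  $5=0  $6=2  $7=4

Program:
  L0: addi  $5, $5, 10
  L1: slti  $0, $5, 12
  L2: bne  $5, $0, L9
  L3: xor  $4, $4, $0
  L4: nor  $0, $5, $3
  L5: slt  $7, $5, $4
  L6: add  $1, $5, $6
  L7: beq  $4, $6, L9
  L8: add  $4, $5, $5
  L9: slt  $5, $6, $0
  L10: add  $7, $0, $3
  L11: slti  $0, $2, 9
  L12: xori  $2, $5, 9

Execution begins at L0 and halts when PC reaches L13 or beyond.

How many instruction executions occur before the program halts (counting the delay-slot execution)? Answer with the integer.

[0] addi  $5, $5, 10  →  {$0:0, $1:7, $2:2, $3:9, $4:5, $5:10, $6:2, $7:4}
[1] slti  $0, $5, 12  →  {$0:0, $1:7, $2:2, $3:9, $4:5, $5:10, $6:2, $7:4}
[2] bne  $5, $0, L9  →  {$0:0, $1:7, $2:2, $3:9, $4:5, $5:10, $6:2, $7:4}  ⟨branch taken⟩
[3] xor  $4, $4, $0  →  {$0:0, $1:7, $2:2, $3:9, $4:5, $5:10, $6:2, $7:4}
[9] slt  $5, $6, $0  →  {$0:0, $1:7, $2:2, $3:9, $4:5, $5:0, $6:2, $7:4}
[10] add  $7, $0, $3  →  {$0:0, $1:7, $2:2, $3:9, $4:5, $5:0, $6:2, $7:9}
[11] slti  $0, $2, 9  →  {$0:0, $1:7, $2:2, $3:9, $4:5, $5:0, $6:2, $7:9}
[12] xori  $2, $5, 9  →  {$0:0, $1:7, $2:9, $3:9, $4:5, $5:0, $6:2, $7:9}

8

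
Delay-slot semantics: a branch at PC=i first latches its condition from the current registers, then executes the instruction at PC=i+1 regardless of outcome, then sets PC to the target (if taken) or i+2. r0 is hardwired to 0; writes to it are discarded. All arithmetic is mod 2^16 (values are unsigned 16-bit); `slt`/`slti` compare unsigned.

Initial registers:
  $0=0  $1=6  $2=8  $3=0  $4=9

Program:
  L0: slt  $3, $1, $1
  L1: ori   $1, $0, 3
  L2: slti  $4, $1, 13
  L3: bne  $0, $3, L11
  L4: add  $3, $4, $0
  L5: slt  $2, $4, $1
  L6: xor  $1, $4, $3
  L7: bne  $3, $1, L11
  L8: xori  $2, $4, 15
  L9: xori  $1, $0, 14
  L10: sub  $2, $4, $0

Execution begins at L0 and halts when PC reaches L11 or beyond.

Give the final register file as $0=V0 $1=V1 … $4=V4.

$0=0 $1=0 $2=14 $3=1 $4=1

#0 slt  $3, $1, $1 ; 0/6/8/0/9
#1 ori   $1, $0, 3 ; 0/3/8/0/9
#2 slti  $4, $1, 13 ; 0/3/8/0/1
#3 bne  $0, $3, L11 ; 0/3/8/0/1 ; →fallthru
#4 add  $3, $4, $0 ; 0/3/8/1/1
#5 slt  $2, $4, $1 ; 0/3/1/1/1
#6 xor  $1, $4, $3 ; 0/0/1/1/1
#7 bne  $3, $1, L11 ; 0/0/1/1/1 ; →target
#8 xori  $2, $4, 15 ; 0/0/14/1/1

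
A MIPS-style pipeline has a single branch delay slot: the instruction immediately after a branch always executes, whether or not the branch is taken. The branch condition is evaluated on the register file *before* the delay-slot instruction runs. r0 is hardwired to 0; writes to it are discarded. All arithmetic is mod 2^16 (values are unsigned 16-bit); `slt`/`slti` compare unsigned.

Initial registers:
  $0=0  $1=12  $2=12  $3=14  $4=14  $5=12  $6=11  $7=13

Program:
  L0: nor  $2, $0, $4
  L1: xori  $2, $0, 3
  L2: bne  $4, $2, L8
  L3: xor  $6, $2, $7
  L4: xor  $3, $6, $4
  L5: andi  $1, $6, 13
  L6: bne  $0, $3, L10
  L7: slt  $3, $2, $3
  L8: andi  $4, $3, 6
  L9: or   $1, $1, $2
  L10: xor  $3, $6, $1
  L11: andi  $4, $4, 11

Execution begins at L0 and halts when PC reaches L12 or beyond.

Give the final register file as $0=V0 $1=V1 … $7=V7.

$0=0 $1=15 $2=3 $3=1 $4=2 $5=12 $6=14 $7=13

#0 nor  $2, $0, $4 ; 0/12/65521/14/14/12/11/13
#1 xori  $2, $0, 3 ; 0/12/3/14/14/12/11/13
#2 bne  $4, $2, L8 ; 0/12/3/14/14/12/11/13 ; →target
#3 xor  $6, $2, $7 ; 0/12/3/14/14/12/14/13
#8 andi  $4, $3, 6 ; 0/12/3/14/6/12/14/13
#9 or   $1, $1, $2 ; 0/15/3/14/6/12/14/13
#10 xor  $3, $6, $1 ; 0/15/3/1/6/12/14/13
#11 andi  $4, $4, 11 ; 0/15/3/1/2/12/14/13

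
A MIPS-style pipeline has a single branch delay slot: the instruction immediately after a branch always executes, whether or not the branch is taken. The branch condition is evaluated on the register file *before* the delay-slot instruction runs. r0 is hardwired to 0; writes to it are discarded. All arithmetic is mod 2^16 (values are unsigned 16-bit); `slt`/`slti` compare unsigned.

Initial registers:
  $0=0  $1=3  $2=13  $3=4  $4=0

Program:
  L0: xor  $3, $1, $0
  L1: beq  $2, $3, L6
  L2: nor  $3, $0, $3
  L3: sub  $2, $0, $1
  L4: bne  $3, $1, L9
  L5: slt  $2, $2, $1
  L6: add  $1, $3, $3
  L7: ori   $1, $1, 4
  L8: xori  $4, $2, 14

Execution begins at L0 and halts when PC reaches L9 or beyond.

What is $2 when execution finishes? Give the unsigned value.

[0] xor  $3, $1, $0  →  {$0:0, $1:3, $2:13, $3:3, $4:0}
[1] beq  $2, $3, L6  →  {$0:0, $1:3, $2:13, $3:3, $4:0}  ⟨branch fallthrough⟩
[2] nor  $3, $0, $3  →  {$0:0, $1:3, $2:13, $3:65532, $4:0}
[3] sub  $2, $0, $1  →  {$0:0, $1:3, $2:65533, $3:65532, $4:0}
[4] bne  $3, $1, L9  →  {$0:0, $1:3, $2:65533, $3:65532, $4:0}  ⟨branch taken⟩
[5] slt  $2, $2, $1  →  {$0:0, $1:3, $2:0, $3:65532, $4:0}

0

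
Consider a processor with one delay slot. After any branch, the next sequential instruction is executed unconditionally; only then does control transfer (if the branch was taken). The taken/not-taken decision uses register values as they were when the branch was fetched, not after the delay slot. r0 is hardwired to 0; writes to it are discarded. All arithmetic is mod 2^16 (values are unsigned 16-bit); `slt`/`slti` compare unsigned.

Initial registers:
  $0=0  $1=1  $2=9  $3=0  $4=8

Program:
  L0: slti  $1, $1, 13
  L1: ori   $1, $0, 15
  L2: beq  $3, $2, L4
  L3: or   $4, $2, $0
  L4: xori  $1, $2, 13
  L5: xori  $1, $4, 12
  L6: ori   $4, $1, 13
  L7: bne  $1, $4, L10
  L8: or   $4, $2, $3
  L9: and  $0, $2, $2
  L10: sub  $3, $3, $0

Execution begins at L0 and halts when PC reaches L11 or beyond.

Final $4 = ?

#0 slti  $1, $1, 13 ; 0/1/9/0/8
#1 ori   $1, $0, 15 ; 0/15/9/0/8
#2 beq  $3, $2, L4 ; 0/15/9/0/8 ; →fallthru
#3 or   $4, $2, $0 ; 0/15/9/0/9
#4 xori  $1, $2, 13 ; 0/4/9/0/9
#5 xori  $1, $4, 12 ; 0/5/9/0/9
#6 ori   $4, $1, 13 ; 0/5/9/0/13
#7 bne  $1, $4, L10 ; 0/5/9/0/13 ; →target
#8 or   $4, $2, $3 ; 0/5/9/0/9
#10 sub  $3, $3, $0 ; 0/5/9/0/9

9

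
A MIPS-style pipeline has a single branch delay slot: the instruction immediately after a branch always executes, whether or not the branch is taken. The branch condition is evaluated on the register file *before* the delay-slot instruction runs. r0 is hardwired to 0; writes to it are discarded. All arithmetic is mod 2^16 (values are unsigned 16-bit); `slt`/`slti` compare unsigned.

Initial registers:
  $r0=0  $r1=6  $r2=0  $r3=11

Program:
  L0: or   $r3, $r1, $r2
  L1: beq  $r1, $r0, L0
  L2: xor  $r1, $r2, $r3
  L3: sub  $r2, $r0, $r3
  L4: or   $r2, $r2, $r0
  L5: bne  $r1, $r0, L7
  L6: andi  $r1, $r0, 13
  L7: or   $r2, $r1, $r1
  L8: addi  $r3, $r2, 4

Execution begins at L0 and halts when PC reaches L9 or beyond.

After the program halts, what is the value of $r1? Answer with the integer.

0

[0] or   $r3, $r1, $r2  →  {$r0:0, $r1:6, $r2:0, $r3:6}
[1] beq  $r1, $r0, L0  →  {$r0:0, $r1:6, $r2:0, $r3:6}  ⟨branch fallthrough⟩
[2] xor  $r1, $r2, $r3  →  {$r0:0, $r1:6, $r2:0, $r3:6}
[3] sub  $r2, $r0, $r3  →  {$r0:0, $r1:6, $r2:65530, $r3:6}
[4] or   $r2, $r2, $r0  →  {$r0:0, $r1:6, $r2:65530, $r3:6}
[5] bne  $r1, $r0, L7  →  {$r0:0, $r1:6, $r2:65530, $r3:6}  ⟨branch taken⟩
[6] andi  $r1, $r0, 13  →  {$r0:0, $r1:0, $r2:65530, $r3:6}
[7] or   $r2, $r1, $r1  →  {$r0:0, $r1:0, $r2:0, $r3:6}
[8] addi  $r3, $r2, 4  →  {$r0:0, $r1:0, $r2:0, $r3:4}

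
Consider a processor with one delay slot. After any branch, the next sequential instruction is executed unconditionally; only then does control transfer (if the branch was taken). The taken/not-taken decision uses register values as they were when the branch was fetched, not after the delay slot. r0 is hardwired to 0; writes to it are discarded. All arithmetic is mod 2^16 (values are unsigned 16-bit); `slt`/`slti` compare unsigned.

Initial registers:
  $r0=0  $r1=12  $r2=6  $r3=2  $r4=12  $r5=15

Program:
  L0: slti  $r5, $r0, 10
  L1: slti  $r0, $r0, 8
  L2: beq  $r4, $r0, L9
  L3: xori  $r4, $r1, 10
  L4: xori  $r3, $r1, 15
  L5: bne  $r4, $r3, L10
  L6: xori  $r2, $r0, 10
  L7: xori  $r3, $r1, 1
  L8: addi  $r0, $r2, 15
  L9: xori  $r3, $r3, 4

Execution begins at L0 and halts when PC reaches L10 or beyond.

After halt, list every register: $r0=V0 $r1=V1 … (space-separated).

[0] slti  $r5, $r0, 10  →  {$r0:0, $r1:12, $r2:6, $r3:2, $r4:12, $r5:1}
[1] slti  $r0, $r0, 8  →  {$r0:0, $r1:12, $r2:6, $r3:2, $r4:12, $r5:1}
[2] beq  $r4, $r0, L9  →  {$r0:0, $r1:12, $r2:6, $r3:2, $r4:12, $r5:1}  ⟨branch fallthrough⟩
[3] xori  $r4, $r1, 10  →  {$r0:0, $r1:12, $r2:6, $r3:2, $r4:6, $r5:1}
[4] xori  $r3, $r1, 15  →  {$r0:0, $r1:12, $r2:6, $r3:3, $r4:6, $r5:1}
[5] bne  $r4, $r3, L10  →  {$r0:0, $r1:12, $r2:6, $r3:3, $r4:6, $r5:1}  ⟨branch taken⟩
[6] xori  $r2, $r0, 10  →  {$r0:0, $r1:12, $r2:10, $r3:3, $r4:6, $r5:1}

$r0=0 $r1=12 $r2=10 $r3=3 $r4=6 $r5=1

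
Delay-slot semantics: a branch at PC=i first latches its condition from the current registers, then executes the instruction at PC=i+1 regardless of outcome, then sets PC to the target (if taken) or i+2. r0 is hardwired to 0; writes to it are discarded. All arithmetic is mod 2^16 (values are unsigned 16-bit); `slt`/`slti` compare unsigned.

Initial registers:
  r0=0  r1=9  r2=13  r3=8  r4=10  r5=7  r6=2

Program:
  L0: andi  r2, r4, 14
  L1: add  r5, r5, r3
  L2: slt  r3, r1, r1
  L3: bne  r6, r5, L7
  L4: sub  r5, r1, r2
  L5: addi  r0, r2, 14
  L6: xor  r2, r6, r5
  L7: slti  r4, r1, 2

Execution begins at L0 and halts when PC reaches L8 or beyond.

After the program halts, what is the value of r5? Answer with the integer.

65535

[0] andi  r2, r4, 14  →  {r0:0, r1:9, r2:10, r3:8, r4:10, r5:7, r6:2}
[1] add  r5, r5, r3  →  {r0:0, r1:9, r2:10, r3:8, r4:10, r5:15, r6:2}
[2] slt  r3, r1, r1  →  {r0:0, r1:9, r2:10, r3:0, r4:10, r5:15, r6:2}
[3] bne  r6, r5, L7  →  {r0:0, r1:9, r2:10, r3:0, r4:10, r5:15, r6:2}  ⟨branch taken⟩
[4] sub  r5, r1, r2  →  {r0:0, r1:9, r2:10, r3:0, r4:10, r5:65535, r6:2}
[7] slti  r4, r1, 2  →  {r0:0, r1:9, r2:10, r3:0, r4:0, r5:65535, r6:2}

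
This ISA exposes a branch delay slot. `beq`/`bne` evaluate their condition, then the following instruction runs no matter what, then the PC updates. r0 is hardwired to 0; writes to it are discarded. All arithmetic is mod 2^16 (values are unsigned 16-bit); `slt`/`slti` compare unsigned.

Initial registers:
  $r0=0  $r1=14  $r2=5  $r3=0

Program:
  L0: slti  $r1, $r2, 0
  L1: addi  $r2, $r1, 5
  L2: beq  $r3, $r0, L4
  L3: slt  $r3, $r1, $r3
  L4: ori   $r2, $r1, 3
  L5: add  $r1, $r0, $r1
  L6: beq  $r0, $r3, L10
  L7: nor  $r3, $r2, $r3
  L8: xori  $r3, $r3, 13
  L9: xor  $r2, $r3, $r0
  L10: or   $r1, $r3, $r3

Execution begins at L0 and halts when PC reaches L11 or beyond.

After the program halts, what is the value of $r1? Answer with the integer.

PC=0  slti  $r1, $r2, 0      | $r0=0 $r1=0 $r2=5 $r3=0
PC=1  addi  $r2, $r1, 5      | $r0=0 $r1=0 $r2=5 $r3=0
PC=2  beq  $r3, $r0, L4      | $r0=0 $r1=0 $r2=5 $r3=0  [TAKEN]
PC=3  slt  $r3, $r1, $r3     | $r0=0 $r1=0 $r2=5 $r3=0
PC=4  ori   $r2, $r1, 3      | $r0=0 $r1=0 $r2=3 $r3=0
PC=5  add  $r1, $r0, $r1     | $r0=0 $r1=0 $r2=3 $r3=0
PC=6  beq  $r0, $r3, L10     | $r0=0 $r1=0 $r2=3 $r3=0  [TAKEN]
PC=7  nor  $r3, $r2, $r3     | $r0=0 $r1=0 $r2=3 $r3=65532
PC=10 or   $r1, $r3, $r3     | $r0=0 $r1=65532 $r2=3 $r3=65532

65532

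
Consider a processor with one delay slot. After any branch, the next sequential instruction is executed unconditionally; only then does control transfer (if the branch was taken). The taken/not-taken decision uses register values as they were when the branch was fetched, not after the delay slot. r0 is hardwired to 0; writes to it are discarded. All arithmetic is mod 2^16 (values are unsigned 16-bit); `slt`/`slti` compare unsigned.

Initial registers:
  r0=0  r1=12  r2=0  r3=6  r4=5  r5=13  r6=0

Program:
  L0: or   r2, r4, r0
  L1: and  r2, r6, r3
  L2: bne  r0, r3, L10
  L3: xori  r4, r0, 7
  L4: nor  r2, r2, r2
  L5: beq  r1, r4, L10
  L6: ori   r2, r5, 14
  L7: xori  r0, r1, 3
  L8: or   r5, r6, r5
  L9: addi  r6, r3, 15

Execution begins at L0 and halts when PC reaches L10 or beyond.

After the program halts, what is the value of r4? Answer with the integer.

PC=0  or   r2, r4, r0        | r0=0 r1=12 r2=5 r3=6 r4=5 r5=13 r6=0
PC=1  and  r2, r6, r3        | r0=0 r1=12 r2=0 r3=6 r4=5 r5=13 r6=0
PC=2  bne  r0, r3, L10       | r0=0 r1=12 r2=0 r3=6 r4=5 r5=13 r6=0  [TAKEN]
PC=3  xori  r4, r0, 7        | r0=0 r1=12 r2=0 r3=6 r4=7 r5=13 r6=0

7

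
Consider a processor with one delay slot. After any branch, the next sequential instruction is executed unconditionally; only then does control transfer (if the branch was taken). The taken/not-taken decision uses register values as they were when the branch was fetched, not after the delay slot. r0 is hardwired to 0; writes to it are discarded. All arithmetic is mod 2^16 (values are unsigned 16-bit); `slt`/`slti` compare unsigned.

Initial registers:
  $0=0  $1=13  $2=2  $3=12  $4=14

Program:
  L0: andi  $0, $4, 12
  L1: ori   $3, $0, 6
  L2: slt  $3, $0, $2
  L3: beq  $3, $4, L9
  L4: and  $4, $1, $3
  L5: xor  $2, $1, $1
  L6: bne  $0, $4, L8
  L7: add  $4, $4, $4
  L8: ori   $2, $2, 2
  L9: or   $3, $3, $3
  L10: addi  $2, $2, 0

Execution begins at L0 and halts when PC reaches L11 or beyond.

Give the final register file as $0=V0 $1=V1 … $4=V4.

PC=0  andi  $0, $4, 12       | $0=0 $1=13 $2=2 $3=12 $4=14
PC=1  ori   $3, $0, 6        | $0=0 $1=13 $2=2 $3=6 $4=14
PC=2  slt  $3, $0, $2        | $0=0 $1=13 $2=2 $3=1 $4=14
PC=3  beq  $3, $4, L9        | $0=0 $1=13 $2=2 $3=1 $4=14  [not taken]
PC=4  and  $4, $1, $3        | $0=0 $1=13 $2=2 $3=1 $4=1
PC=5  xor  $2, $1, $1        | $0=0 $1=13 $2=0 $3=1 $4=1
PC=6  bne  $0, $4, L8        | $0=0 $1=13 $2=0 $3=1 $4=1  [TAKEN]
PC=7  add  $4, $4, $4        | $0=0 $1=13 $2=0 $3=1 $4=2
PC=8  ori   $2, $2, 2        | $0=0 $1=13 $2=2 $3=1 $4=2
PC=9  or   $3, $3, $3        | $0=0 $1=13 $2=2 $3=1 $4=2
PC=10 addi  $2, $2, 0        | $0=0 $1=13 $2=2 $3=1 $4=2

$0=0 $1=13 $2=2 $3=1 $4=2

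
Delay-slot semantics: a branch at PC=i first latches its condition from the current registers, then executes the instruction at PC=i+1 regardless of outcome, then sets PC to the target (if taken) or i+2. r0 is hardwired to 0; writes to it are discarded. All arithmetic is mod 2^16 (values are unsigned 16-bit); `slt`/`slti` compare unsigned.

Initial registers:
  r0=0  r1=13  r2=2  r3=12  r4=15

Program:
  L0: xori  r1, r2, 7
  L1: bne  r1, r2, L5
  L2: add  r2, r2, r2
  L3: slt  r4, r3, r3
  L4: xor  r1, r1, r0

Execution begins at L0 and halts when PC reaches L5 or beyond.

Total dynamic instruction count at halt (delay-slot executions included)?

#0 xori  r1, r2, 7 ; 0/5/2/12/15
#1 bne  r1, r2, L5 ; 0/5/2/12/15 ; →target
#2 add  r2, r2, r2 ; 0/5/4/12/15

3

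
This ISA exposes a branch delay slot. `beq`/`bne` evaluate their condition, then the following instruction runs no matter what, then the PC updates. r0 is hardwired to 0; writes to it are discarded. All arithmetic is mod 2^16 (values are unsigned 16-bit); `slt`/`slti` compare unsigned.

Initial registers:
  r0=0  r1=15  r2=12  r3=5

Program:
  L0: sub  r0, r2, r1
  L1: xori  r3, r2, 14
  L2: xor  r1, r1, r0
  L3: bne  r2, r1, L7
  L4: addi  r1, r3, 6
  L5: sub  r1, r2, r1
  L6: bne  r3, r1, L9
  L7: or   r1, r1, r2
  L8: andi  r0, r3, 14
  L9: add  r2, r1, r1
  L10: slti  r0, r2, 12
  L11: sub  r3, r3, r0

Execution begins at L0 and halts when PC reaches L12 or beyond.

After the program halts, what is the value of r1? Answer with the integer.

12

[0] sub  r0, r2, r1  →  {r0:0, r1:15, r2:12, r3:5}
[1] xori  r3, r2, 14  →  {r0:0, r1:15, r2:12, r3:2}
[2] xor  r1, r1, r0  →  {r0:0, r1:15, r2:12, r3:2}
[3] bne  r2, r1, L7  →  {r0:0, r1:15, r2:12, r3:2}  ⟨branch taken⟩
[4] addi  r1, r3, 6  →  {r0:0, r1:8, r2:12, r3:2}
[7] or   r1, r1, r2  →  {r0:0, r1:12, r2:12, r3:2}
[8] andi  r0, r3, 14  →  {r0:0, r1:12, r2:12, r3:2}
[9] add  r2, r1, r1  →  {r0:0, r1:12, r2:24, r3:2}
[10] slti  r0, r2, 12  →  {r0:0, r1:12, r2:24, r3:2}
[11] sub  r3, r3, r0  →  {r0:0, r1:12, r2:24, r3:2}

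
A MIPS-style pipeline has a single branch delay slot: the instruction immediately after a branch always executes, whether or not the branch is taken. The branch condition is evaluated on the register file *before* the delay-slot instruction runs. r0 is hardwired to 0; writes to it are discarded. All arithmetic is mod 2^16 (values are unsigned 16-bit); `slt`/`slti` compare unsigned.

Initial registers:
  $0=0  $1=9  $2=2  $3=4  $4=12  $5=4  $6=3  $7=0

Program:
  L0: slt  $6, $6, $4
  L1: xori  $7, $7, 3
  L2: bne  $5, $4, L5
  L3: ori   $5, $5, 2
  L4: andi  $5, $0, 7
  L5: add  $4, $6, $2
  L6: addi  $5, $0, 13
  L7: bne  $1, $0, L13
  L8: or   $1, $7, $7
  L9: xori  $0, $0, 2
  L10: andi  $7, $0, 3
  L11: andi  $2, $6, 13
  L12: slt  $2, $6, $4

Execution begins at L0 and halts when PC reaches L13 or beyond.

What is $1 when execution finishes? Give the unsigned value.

3

#0 slt  $6, $6, $4 ; 0/9/2/4/12/4/1/0
#1 xori  $7, $7, 3 ; 0/9/2/4/12/4/1/3
#2 bne  $5, $4, L5 ; 0/9/2/4/12/4/1/3 ; →target
#3 ori   $5, $5, 2 ; 0/9/2/4/12/6/1/3
#5 add  $4, $6, $2 ; 0/9/2/4/3/6/1/3
#6 addi  $5, $0, 13 ; 0/9/2/4/3/13/1/3
#7 bne  $1, $0, L13 ; 0/9/2/4/3/13/1/3 ; →target
#8 or   $1, $7, $7 ; 0/3/2/4/3/13/1/3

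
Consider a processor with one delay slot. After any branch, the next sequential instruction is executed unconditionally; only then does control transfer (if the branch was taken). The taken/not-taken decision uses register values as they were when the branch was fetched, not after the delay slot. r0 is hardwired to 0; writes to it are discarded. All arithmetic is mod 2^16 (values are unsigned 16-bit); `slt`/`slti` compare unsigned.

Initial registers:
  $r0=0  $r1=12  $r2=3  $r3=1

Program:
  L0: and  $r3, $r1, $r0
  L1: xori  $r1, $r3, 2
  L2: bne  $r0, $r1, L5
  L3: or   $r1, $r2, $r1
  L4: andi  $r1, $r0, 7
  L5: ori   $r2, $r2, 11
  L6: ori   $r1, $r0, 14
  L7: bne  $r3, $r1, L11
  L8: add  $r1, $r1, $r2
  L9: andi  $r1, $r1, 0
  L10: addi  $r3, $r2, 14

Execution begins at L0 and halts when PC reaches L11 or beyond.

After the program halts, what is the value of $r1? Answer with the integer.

25

  step pc=0: and  $r3, $r1, $r0  regs=(0,12,3,0)
  step pc=1: xori  $r1, $r3, 2  regs=(0,2,3,0)
  step pc=2: bne  $r0, $r1, L5  cond=T  regs=(0,2,3,0)
  step pc=3: or   $r1, $r2, $r1  regs=(0,3,3,0)
  step pc=5: ori   $r2, $r2, 11  regs=(0,3,11,0)
  step pc=6: ori   $r1, $r0, 14  regs=(0,14,11,0)
  step pc=7: bne  $r3, $r1, L11  cond=T  regs=(0,14,11,0)
  step pc=8: add  $r1, $r1, $r2  regs=(0,25,11,0)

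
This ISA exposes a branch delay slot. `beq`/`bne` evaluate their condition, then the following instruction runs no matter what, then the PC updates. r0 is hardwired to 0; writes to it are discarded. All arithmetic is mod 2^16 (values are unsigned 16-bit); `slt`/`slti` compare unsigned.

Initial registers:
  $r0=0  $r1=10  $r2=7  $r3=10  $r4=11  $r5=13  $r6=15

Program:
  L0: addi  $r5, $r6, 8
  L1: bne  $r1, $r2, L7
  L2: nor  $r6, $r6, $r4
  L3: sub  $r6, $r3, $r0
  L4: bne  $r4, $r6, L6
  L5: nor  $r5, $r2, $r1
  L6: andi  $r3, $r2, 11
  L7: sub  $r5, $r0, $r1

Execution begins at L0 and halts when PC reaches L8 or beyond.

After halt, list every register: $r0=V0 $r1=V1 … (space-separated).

#0 addi  $r5, $r6, 8 ; 0/10/7/10/11/23/15
#1 bne  $r1, $r2, L7 ; 0/10/7/10/11/23/15 ; →target
#2 nor  $r6, $r6, $r4 ; 0/10/7/10/11/23/65520
#7 sub  $r5, $r0, $r1 ; 0/10/7/10/11/65526/65520

$r0=0 $r1=10 $r2=7 $r3=10 $r4=11 $r5=65526 $r6=65520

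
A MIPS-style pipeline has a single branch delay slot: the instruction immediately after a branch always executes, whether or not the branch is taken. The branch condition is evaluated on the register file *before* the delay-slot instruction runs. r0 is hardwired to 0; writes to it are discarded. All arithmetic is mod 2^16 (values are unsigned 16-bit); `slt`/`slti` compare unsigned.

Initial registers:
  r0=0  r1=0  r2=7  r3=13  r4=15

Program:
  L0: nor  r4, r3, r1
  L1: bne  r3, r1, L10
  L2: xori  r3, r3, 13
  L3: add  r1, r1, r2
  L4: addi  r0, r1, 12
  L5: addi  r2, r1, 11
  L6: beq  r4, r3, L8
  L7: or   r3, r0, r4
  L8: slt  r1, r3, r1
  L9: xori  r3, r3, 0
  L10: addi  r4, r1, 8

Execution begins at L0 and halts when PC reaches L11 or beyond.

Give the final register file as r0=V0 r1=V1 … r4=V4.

  step pc=0: nor  r4, r3, r1  regs=(0,0,7,13,65522)
  step pc=1: bne  r3, r1, L10  cond=T  regs=(0,0,7,13,65522)
  step pc=2: xori  r3, r3, 13  regs=(0,0,7,0,65522)
  step pc=10: addi  r4, r1, 8  regs=(0,0,7,0,8)

r0=0 r1=0 r2=7 r3=0 r4=8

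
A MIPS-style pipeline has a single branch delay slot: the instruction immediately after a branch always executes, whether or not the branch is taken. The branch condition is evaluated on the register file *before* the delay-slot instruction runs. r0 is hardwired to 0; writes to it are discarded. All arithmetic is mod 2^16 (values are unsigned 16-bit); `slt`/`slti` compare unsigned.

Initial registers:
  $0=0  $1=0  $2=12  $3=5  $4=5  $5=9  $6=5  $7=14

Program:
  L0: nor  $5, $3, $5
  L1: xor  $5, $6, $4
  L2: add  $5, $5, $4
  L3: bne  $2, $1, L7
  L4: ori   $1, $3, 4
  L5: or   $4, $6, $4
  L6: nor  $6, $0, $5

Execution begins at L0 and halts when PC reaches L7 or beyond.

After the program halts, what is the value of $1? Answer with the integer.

#0 nor  $5, $3, $5 ; 0/0/12/5/5/65522/5/14
#1 xor  $5, $6, $4 ; 0/0/12/5/5/0/5/14
#2 add  $5, $5, $4 ; 0/0/12/5/5/5/5/14
#3 bne  $2, $1, L7 ; 0/0/12/5/5/5/5/14 ; →target
#4 ori   $1, $3, 4 ; 0/5/12/5/5/5/5/14

5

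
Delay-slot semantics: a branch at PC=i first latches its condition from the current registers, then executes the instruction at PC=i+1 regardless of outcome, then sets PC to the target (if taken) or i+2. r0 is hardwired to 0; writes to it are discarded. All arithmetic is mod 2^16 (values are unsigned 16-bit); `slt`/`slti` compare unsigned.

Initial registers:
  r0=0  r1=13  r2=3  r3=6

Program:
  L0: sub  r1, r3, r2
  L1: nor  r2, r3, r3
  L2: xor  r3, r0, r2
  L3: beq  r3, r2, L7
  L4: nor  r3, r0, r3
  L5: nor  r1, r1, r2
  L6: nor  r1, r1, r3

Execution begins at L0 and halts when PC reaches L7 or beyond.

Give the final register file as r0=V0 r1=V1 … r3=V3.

PC=0  sub  r1, r3, r2        | r0=0 r1=3 r2=3 r3=6
PC=1  nor  r2, r3, r3        | r0=0 r1=3 r2=65529 r3=6
PC=2  xor  r3, r0, r2        | r0=0 r1=3 r2=65529 r3=65529
PC=3  beq  r3, r2, L7        | r0=0 r1=3 r2=65529 r3=65529  [TAKEN]
PC=4  nor  r3, r0, r3        | r0=0 r1=3 r2=65529 r3=6

r0=0 r1=3 r2=65529 r3=6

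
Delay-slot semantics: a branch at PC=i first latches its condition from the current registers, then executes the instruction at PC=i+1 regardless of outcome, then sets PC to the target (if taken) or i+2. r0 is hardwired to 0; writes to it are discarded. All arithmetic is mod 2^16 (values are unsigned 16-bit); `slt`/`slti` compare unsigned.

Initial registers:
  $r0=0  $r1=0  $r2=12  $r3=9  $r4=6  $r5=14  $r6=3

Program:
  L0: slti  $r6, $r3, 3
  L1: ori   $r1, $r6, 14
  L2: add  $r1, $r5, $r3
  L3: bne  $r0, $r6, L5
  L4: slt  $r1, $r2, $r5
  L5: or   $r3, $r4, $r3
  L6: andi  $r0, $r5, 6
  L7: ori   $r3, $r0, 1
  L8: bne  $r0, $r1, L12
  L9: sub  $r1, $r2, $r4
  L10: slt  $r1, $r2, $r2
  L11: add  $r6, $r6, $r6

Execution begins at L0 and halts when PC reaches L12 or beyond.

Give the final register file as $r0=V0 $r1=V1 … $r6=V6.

$r0=0 $r1=6 $r2=12 $r3=1 $r4=6 $r5=14 $r6=0

#0 slti  $r6, $r3, 3 ; 0/0/12/9/6/14/0
#1 ori   $r1, $r6, 14 ; 0/14/12/9/6/14/0
#2 add  $r1, $r5, $r3 ; 0/23/12/9/6/14/0
#3 bne  $r0, $r6, L5 ; 0/23/12/9/6/14/0 ; →fallthru
#4 slt  $r1, $r2, $r5 ; 0/1/12/9/6/14/0
#5 or   $r3, $r4, $r3 ; 0/1/12/15/6/14/0
#6 andi  $r0, $r5, 6 ; 0/1/12/15/6/14/0
#7 ori   $r3, $r0, 1 ; 0/1/12/1/6/14/0
#8 bne  $r0, $r1, L12 ; 0/1/12/1/6/14/0 ; →target
#9 sub  $r1, $r2, $r4 ; 0/6/12/1/6/14/0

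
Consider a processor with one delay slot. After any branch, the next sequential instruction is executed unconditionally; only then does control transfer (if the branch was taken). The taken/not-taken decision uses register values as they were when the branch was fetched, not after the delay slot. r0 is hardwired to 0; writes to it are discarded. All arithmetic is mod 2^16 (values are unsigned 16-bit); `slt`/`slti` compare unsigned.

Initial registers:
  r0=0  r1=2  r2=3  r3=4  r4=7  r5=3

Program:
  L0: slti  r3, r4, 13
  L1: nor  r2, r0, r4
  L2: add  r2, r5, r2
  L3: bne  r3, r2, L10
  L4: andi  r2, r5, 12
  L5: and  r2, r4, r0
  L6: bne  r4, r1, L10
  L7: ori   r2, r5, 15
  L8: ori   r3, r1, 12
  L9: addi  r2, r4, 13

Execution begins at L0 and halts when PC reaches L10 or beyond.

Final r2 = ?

[0] slti  r3, r4, 13  →  {r0:0, r1:2, r2:3, r3:1, r4:7, r5:3}
[1] nor  r2, r0, r4  →  {r0:0, r1:2, r2:65528, r3:1, r4:7, r5:3}
[2] add  r2, r5, r2  →  {r0:0, r1:2, r2:65531, r3:1, r4:7, r5:3}
[3] bne  r3, r2, L10  →  {r0:0, r1:2, r2:65531, r3:1, r4:7, r5:3}  ⟨branch taken⟩
[4] andi  r2, r5, 12  →  {r0:0, r1:2, r2:0, r3:1, r4:7, r5:3}

0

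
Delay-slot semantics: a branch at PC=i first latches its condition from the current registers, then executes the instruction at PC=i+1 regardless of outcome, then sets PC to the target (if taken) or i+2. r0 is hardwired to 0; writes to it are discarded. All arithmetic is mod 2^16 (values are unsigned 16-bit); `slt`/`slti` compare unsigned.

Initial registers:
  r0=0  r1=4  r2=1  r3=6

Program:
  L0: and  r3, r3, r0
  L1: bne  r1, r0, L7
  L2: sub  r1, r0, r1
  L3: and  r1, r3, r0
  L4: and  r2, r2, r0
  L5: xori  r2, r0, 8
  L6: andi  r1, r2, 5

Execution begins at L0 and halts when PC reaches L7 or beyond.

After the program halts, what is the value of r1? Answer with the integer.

65532

[0] and  r3, r3, r0  →  {r0:0, r1:4, r2:1, r3:0}
[1] bne  r1, r0, L7  →  {r0:0, r1:4, r2:1, r3:0}  ⟨branch taken⟩
[2] sub  r1, r0, r1  →  {r0:0, r1:65532, r2:1, r3:0}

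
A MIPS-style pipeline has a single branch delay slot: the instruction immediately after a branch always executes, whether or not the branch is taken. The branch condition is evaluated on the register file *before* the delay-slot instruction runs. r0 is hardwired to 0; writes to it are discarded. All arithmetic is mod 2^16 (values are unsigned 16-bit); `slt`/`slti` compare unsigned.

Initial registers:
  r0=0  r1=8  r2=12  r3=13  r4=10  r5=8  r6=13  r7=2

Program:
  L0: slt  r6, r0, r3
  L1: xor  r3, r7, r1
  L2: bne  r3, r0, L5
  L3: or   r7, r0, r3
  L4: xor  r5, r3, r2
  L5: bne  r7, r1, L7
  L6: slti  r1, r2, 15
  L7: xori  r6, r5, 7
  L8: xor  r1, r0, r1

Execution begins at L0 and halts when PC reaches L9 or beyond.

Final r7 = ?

[0] slt  r6, r0, r3  →  {r0:0, r1:8, r2:12, r3:13, r4:10, r5:8, r6:1, r7:2}
[1] xor  r3, r7, r1  →  {r0:0, r1:8, r2:12, r3:10, r4:10, r5:8, r6:1, r7:2}
[2] bne  r3, r0, L5  →  {r0:0, r1:8, r2:12, r3:10, r4:10, r5:8, r6:1, r7:2}  ⟨branch taken⟩
[3] or   r7, r0, r3  →  {r0:0, r1:8, r2:12, r3:10, r4:10, r5:8, r6:1, r7:10}
[5] bne  r7, r1, L7  →  {r0:0, r1:8, r2:12, r3:10, r4:10, r5:8, r6:1, r7:10}  ⟨branch taken⟩
[6] slti  r1, r2, 15  →  {r0:0, r1:1, r2:12, r3:10, r4:10, r5:8, r6:1, r7:10}
[7] xori  r6, r5, 7  →  {r0:0, r1:1, r2:12, r3:10, r4:10, r5:8, r6:15, r7:10}
[8] xor  r1, r0, r1  →  {r0:0, r1:1, r2:12, r3:10, r4:10, r5:8, r6:15, r7:10}

10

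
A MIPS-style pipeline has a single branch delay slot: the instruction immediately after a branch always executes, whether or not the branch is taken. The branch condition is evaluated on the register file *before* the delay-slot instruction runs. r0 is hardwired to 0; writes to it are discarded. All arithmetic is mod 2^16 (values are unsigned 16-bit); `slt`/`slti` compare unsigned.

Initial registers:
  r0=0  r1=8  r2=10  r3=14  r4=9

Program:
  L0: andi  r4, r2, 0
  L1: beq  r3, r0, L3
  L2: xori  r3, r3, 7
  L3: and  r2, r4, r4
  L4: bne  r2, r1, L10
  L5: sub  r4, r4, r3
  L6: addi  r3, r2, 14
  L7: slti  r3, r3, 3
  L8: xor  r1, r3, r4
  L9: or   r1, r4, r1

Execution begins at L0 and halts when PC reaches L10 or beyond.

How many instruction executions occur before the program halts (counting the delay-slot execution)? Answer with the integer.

6

  step pc=0: andi  r4, r2, 0  regs=(0,8,10,14,0)
  step pc=1: beq  r3, r0, L3  cond=F  regs=(0,8,10,14,0)
  step pc=2: xori  r3, r3, 7  regs=(0,8,10,9,0)
  step pc=3: and  r2, r4, r4  regs=(0,8,0,9,0)
  step pc=4: bne  r2, r1, L10  cond=T  regs=(0,8,0,9,0)
  step pc=5: sub  r4, r4, r3  regs=(0,8,0,9,65527)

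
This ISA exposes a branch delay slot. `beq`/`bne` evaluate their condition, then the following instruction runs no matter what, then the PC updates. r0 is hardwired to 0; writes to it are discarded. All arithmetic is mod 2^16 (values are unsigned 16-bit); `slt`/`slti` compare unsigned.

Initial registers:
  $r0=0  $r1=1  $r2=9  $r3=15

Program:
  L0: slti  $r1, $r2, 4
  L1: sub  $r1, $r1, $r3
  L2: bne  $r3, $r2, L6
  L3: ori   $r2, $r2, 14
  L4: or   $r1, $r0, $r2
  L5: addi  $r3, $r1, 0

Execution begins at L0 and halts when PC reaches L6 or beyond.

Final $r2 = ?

#0 slti  $r1, $r2, 4 ; 0/0/9/15
#1 sub  $r1, $r1, $r3 ; 0/65521/9/15
#2 bne  $r3, $r2, L6 ; 0/65521/9/15 ; →target
#3 ori   $r2, $r2, 14 ; 0/65521/15/15

15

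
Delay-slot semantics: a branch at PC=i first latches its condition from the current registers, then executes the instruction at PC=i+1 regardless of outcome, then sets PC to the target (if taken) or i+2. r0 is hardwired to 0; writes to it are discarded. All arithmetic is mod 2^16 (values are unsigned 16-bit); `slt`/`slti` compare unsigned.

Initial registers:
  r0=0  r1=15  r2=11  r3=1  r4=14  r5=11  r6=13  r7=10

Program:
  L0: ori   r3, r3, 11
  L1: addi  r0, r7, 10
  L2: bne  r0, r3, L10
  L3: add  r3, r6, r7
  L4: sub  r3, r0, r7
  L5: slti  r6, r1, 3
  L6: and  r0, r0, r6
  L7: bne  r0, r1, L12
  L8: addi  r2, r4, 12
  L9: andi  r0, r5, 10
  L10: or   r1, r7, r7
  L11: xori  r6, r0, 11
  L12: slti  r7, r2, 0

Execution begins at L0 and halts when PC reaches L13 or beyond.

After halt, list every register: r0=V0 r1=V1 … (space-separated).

#0 ori   r3, r3, 11 ; 0/15/11/11/14/11/13/10
#1 addi  r0, r7, 10 ; 0/15/11/11/14/11/13/10
#2 bne  r0, r3, L10 ; 0/15/11/11/14/11/13/10 ; →target
#3 add  r3, r6, r7 ; 0/15/11/23/14/11/13/10
#10 or   r1, r7, r7 ; 0/10/11/23/14/11/13/10
#11 xori  r6, r0, 11 ; 0/10/11/23/14/11/11/10
#12 slti  r7, r2, 0 ; 0/10/11/23/14/11/11/0

r0=0 r1=10 r2=11 r3=23 r4=14 r5=11 r6=11 r7=0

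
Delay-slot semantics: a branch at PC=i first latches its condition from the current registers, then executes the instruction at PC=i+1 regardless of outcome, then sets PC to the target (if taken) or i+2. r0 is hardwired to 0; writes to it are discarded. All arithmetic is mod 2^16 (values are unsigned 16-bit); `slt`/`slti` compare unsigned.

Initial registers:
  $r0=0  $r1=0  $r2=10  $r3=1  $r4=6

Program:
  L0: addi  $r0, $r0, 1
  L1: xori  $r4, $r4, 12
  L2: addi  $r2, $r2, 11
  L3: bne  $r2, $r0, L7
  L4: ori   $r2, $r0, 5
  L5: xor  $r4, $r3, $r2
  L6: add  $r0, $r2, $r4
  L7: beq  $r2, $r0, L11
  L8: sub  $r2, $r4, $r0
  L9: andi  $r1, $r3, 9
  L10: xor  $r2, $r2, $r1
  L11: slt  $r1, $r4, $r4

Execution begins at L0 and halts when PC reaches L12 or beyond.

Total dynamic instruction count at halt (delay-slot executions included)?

#0 addi  $r0, $r0, 1 ; 0/0/10/1/6
#1 xori  $r4, $r4, 12 ; 0/0/10/1/10
#2 addi  $r2, $r2, 11 ; 0/0/21/1/10
#3 bne  $r2, $r0, L7 ; 0/0/21/1/10 ; →target
#4 ori   $r2, $r0, 5 ; 0/0/5/1/10
#7 beq  $r2, $r0, L11 ; 0/0/5/1/10 ; →fallthru
#8 sub  $r2, $r4, $r0 ; 0/0/10/1/10
#9 andi  $r1, $r3, 9 ; 0/1/10/1/10
#10 xor  $r2, $r2, $r1 ; 0/1/11/1/10
#11 slt  $r1, $r4, $r4 ; 0/0/11/1/10

10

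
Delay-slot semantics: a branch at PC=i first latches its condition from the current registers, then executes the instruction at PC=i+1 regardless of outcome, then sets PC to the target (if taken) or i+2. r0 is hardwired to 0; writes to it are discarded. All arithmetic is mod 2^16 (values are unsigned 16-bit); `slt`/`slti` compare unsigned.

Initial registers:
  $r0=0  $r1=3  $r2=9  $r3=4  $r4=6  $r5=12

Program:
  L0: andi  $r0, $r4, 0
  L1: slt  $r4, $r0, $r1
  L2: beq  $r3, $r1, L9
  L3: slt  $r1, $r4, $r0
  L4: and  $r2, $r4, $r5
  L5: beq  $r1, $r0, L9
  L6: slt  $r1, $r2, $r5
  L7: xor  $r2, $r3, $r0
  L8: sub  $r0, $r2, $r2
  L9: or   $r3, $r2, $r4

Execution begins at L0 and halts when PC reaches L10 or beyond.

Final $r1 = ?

[0] andi  $r0, $r4, 0  →  {$r0:0, $r1:3, $r2:9, $r3:4, $r4:6, $r5:12}
[1] slt  $r4, $r0, $r1  →  {$r0:0, $r1:3, $r2:9, $r3:4, $r4:1, $r5:12}
[2] beq  $r3, $r1, L9  →  {$r0:0, $r1:3, $r2:9, $r3:4, $r4:1, $r5:12}  ⟨branch fallthrough⟩
[3] slt  $r1, $r4, $r0  →  {$r0:0, $r1:0, $r2:9, $r3:4, $r4:1, $r5:12}
[4] and  $r2, $r4, $r5  →  {$r0:0, $r1:0, $r2:0, $r3:4, $r4:1, $r5:12}
[5] beq  $r1, $r0, L9  →  {$r0:0, $r1:0, $r2:0, $r3:4, $r4:1, $r5:12}  ⟨branch taken⟩
[6] slt  $r1, $r2, $r5  →  {$r0:0, $r1:1, $r2:0, $r3:4, $r4:1, $r5:12}
[9] or   $r3, $r2, $r4  →  {$r0:0, $r1:1, $r2:0, $r3:1, $r4:1, $r5:12}

1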